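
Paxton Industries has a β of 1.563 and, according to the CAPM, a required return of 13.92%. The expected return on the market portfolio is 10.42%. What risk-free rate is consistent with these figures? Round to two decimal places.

E(R) = R_f + β(E(R_m) − R_f) = R_f(1 − β) + β·E(R_m)
13.92% = R_f × (1 − 1.563) + 1.563 × 10.42%
13.92% = R_f × -0.563 + 16.28646%
R_f = (13.92% − 16.28646%) / -0.563 = 4.20%

4.20%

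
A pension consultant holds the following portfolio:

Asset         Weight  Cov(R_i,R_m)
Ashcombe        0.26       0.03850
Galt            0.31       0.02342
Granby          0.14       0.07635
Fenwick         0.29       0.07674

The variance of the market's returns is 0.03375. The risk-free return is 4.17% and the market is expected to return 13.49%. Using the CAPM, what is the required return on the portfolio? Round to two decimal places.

18.04%

β_Ashcombe = 0.03850 / 0.03375 = 1.1407
β_Galt = 0.02342 / 0.03375 = 0.6939
β_Granby = 0.07635 / 0.03375 = 2.2622
β_Fenwick = 0.07674 / 0.03375 = 2.2738
β_P = Σ w_i β_i = 0.26×1.1407 + 0.31×0.6939 + 0.14×2.2622 + 0.29×2.2738 = 1.4878
MRP = 13.49% − 4.17% = 9.32%
E(R_P) = R_f + β_P × MRP = 4.17% + 1.4878 × 9.32% = 18.04%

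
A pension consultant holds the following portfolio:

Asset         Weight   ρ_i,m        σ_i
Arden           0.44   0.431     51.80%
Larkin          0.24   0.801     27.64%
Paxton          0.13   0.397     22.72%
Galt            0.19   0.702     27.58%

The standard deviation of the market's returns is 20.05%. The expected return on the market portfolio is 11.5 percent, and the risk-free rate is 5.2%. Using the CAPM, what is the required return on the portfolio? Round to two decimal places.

11.48%

β_Arden = 0.431 × 51.80% / 20.05% = 1.1135
β_Larkin = 0.801 × 27.64% / 20.05% = 1.1042
β_Paxton = 0.397 × 22.72% / 20.05% = 0.4499
β_Galt = 0.702 × 27.58% / 20.05% = 0.9656
β_P = Σ w_i β_i = 0.44×1.1135 + 0.24×1.1042 + 0.13×0.4499 + 0.19×0.9656 = 0.9969
MRP = 11.5% − 5.2% = 6.30%
E(R_P) = R_f + β_P × MRP = 5.2% + 0.9969 × 6.3% = 11.48%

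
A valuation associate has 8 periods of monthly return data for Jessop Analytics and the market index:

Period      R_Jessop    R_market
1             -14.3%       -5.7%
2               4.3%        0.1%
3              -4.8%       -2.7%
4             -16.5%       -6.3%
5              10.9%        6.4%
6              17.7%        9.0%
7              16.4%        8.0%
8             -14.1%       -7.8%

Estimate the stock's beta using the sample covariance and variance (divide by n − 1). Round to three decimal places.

Mean R_i = (-14.3 + 4.3 − 4.8 − 16.5 + 10.9 + 17.7 + 16.4 − 14.1) / 8 = -0.0500%
Mean R_m = (-5.7 + 0.1 − 2.7 − 6.3 + 6.4 + 9.0 + 8.0 − 7.8) / 8 = 0.1250%
Σ(R_i − R̄_i)(R_m − R̄_m) = 669.1400  ⇒  Cov = 669.1400 / 7 = 95.5914
Σ(R_m − R̄_m)² = 326.1550  ⇒  Var(R_m) = 326.1550 / 7 = 46.5936
β = Cov / Var(R_m) = 95.5914 / 46.5936 = 2.0516

2.052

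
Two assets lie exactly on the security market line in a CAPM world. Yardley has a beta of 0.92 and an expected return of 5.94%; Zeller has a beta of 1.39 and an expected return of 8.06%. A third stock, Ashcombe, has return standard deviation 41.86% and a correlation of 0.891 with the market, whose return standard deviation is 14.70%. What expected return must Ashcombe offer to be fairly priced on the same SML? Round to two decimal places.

13.23%

MRP = (8.06% − 5.94%) / (1.39 − 0.92) = 4.5106%
R_f = 5.94% − 0.92 × 4.5106% = 1.7902%
β_Ashcombe = ρ·σ_i/σ_m = 0.891 × 41.86 / 14.70 = 2.5372
E(R_Ashcombe) = R_f + β × MRP = 1.7902% + 2.5372 × 4.5106% = 13.23%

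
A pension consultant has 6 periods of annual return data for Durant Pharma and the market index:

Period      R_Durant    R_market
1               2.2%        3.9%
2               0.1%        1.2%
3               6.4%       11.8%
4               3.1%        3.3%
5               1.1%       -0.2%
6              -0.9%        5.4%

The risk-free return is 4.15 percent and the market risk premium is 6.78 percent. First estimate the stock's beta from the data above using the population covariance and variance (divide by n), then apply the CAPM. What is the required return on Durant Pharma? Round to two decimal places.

7.11%

Mean R_i = (2.2 + 0.1 + 6.4 + 3.1 + 1.1 − 0.9) / 6 = 2.0000%
Mean R_m = (3.9 + 1.2 + 11.8 + 3.3 − 0.2 + 5.4) / 6 = 4.2333%
Σ(R_i − R̄_i)(R_m − R̄_m) = 38.5700  ⇒  Cov = 38.5700 / 6 = 6.4283
Σ(R_m − R̄_m)² = 88.4533  ⇒  Var(R_m) = 88.4533 / 6 = 14.7422
β = Cov / Var(R_m) = 6.4283 / 14.7422 = 0.4360
E(R) = R_f + β × MRP = 4.15% + 0.4360 × 6.78% = 7.11%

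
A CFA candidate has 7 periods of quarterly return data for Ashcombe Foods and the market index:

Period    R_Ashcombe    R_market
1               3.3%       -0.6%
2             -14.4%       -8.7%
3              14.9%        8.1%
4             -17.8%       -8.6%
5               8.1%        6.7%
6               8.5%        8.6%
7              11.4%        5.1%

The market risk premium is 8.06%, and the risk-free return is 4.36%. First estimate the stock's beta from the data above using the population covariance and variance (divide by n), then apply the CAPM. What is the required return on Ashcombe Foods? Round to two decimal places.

17.50%

Mean R_i = (3.3 − 14.4 + 14.9 − 17.8 + 8.1 + 8.5 + 11.4) / 7 = 2.0000%
Mean R_m = (-0.6 − 8.7 + 8.1 − 8.6 + 6.7 + 8.6 + 5.1) / 7 = 1.5143%
Σ(R_i − R̄_i)(R_m − R̄_m) = 561.3800  ⇒  Cov = 561.3800 / 7 = 80.1971
Σ(R_m − R̄_m)² = 344.4286  ⇒  Var(R_m) = 344.4286 / 7 = 49.2041
β = Cov / Var(R_m) = 80.1971 / 49.2041 = 1.6299
E(R) = R_f + β × MRP = 4.36% + 1.6299 × 8.06% = 17.50%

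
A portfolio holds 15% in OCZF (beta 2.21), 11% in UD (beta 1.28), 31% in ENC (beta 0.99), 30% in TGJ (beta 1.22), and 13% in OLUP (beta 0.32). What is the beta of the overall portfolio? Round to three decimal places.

1.187

β_P = Σ w_i β_i = 0.15×2.21 + 0.11×1.28 + 0.31×0.99 + 0.30×1.22 + 0.13×0.32 = 1.1868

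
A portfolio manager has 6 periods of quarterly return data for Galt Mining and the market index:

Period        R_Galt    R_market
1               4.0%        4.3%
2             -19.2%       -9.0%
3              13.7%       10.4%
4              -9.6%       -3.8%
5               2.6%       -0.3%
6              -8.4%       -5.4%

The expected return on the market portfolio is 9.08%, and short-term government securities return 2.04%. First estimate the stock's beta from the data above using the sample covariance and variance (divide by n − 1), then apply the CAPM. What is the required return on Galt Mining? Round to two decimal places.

Mean R_i = (4.0 − 19.2 + 13.7 − 9.6 + 2.6 − 8.4) / 6 = -2.8167%
Mean R_m = (4.3 − 9.0 + 10.4 − 3.8 − 0.3 − 5.4) / 6 = -0.6333%
Σ(R_i − R̄_i)(R_m − R̄_m) = 402.8367  ⇒  Cov = 402.8367 / 5 = 80.5673
Σ(R_m − R̄_m)² = 248.9333  ⇒  Var(R_m) = 248.9333 / 5 = 49.7867
β = Cov / Var(R_m) = 80.5673 / 49.7867 = 1.6182
MRP = 9.08% − 2.04% = 7.04%
E(R) = R_f + β × MRP = 2.04% + 1.6182 × 7.04% = 13.43%

13.43%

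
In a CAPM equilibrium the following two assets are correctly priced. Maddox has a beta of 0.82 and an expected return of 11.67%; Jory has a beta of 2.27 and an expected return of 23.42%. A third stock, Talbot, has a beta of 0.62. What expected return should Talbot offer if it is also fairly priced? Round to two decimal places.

10.05%

MRP (SML slope) = (23.42% − 11.67%) / (2.27 − 0.82) = 11.75% / 1.45 = 8.1034%
R_f (intercept) = 11.67% − 0.82 × 8.1034% = 5.0252%
E(R_Talbot) = R_f + β × MRP = 5.0252% + 0.62 × 8.1034% = 10.05%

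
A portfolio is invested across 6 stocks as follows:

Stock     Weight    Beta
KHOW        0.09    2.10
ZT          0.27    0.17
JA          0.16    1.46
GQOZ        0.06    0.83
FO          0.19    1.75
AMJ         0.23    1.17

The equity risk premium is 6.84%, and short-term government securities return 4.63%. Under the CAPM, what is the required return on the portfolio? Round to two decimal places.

β_P = Σ w_i β_i = 0.09×2.10 + 0.27×0.17 + 0.16×1.46 + 0.06×0.83 + 0.19×1.75 + 0.23×1.17 = 1.1199
E(R_P) = R_f + β_P × MRP = 4.63% + 1.1199 × 6.84% = 12.29%

12.29%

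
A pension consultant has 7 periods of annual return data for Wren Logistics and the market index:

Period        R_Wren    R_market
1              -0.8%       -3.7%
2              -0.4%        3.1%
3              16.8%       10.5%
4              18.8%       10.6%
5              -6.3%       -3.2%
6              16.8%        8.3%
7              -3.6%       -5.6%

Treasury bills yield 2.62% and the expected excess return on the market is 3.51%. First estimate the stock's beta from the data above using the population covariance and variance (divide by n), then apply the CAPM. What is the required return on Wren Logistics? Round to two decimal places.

7.77%

Mean R_i = (-0.8 − 0.4 + 16.8 + 18.8 − 6.3 + 16.8 − 3.6) / 7 = 5.9000%
Mean R_m = (-3.7 + 3.1 + 10.5 + 10.6 − 3.2 + 8.3 − 5.6) / 7 = 2.8571%
Σ(R_i − R̄_i)(R_m − R̄_m) = 439.1600  ⇒  Cov = 439.1600 / 7 = 62.7371
Σ(R_m − R̄_m)² = 299.2571  ⇒  Var(R_m) = 299.2571 / 7 = 42.7510
β = Cov / Var(R_m) = 62.7371 / 42.7510 = 1.4675
E(R) = R_f + β × MRP = 2.62% + 1.4675 × 3.51% = 7.77%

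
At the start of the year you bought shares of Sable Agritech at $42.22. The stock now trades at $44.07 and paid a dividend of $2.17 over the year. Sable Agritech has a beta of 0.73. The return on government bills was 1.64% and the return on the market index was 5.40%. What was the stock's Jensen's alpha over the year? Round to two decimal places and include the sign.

Realised HPR = (P1 + D1 − P0) / P0 = (44.07 + 2.17 − 42.22) / 42.22 = 4.02 / 42.22 = 9.5216%
MRP = 5.40% − 1.64% = 3.76%
CAPM required = R_f + β·MRP = 1.64% + 0.73 × 3.76% = 4.3848%
α = realised − required = 9.5216% − 4.3848% = +5.14%

+5.14%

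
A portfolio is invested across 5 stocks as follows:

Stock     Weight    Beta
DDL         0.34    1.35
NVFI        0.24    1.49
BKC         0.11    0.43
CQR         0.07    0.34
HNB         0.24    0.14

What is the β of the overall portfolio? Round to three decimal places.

0.921

β_P = Σ w_i β_i = 0.34×1.35 + 0.24×1.49 + 0.11×0.43 + 0.07×0.34 + 0.24×0.14 = 0.9213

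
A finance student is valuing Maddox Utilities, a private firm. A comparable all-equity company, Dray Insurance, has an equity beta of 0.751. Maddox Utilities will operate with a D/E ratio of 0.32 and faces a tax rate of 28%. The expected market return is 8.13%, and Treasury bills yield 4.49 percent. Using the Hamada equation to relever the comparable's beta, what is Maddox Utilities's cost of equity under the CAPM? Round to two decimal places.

β_L = β_U × [1 + (1 − t)(D/E)] = 0.751 × [1 + (1 − 0.28) × 0.32]
    = 0.751 × [1 + 0.72 × 0.32] = 0.751 × 1.2304 = 0.9240
MRP = 8.13% − 4.49% = 3.64%
E(R) = R_f + β_L × MRP = 4.49% + 0.9240 × 3.64% = 7.85%

7.85%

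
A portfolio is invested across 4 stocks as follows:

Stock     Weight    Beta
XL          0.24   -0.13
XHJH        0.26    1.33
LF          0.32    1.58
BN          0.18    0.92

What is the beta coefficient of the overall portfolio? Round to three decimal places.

β_P = Σ w_i β_i = 0.24×-0.13 + 0.26×1.33 + 0.32×1.58 + 0.18×0.92 = 0.9858

0.986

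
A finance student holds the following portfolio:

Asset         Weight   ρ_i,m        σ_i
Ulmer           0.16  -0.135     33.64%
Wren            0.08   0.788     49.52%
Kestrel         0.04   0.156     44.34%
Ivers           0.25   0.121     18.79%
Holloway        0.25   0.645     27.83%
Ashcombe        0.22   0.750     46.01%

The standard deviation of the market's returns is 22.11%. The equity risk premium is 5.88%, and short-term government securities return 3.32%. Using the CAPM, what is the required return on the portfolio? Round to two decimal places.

β_Ulmer = -0.135 × 33.64% / 22.11% = -0.2054
β_Wren = 0.788 × 49.52% / 22.11% = 1.7649
β_Kestrel = 0.156 × 44.34% / 22.11% = 0.3128
β_Ivers = 0.121 × 18.79% / 22.11% = 0.1028
β_Holloway = 0.645 × 27.83% / 22.11% = 0.8119
β_Ashcombe = 0.750 × 46.01% / 22.11% = 1.5607
β_P = Σ w_i β_i = 0.16×-0.2054 + 0.08×1.7649 + 0.04×0.3128 + 0.25×0.1028 + 0.25×0.8119 + 0.22×1.5607 = 0.6929
E(R_P) = R_f + β_P × MRP = 3.32% + 0.6929 × 5.88% = 7.39%

7.39%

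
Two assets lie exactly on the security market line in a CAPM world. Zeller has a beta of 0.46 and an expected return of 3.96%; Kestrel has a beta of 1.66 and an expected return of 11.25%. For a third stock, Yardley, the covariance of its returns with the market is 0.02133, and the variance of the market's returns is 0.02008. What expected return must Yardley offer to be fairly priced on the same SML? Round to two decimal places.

7.62%

MRP = (11.25% − 3.96%) / (1.66 − 0.46) = 6.0750%
R_f = 3.96% − 0.46 × 6.0750% = 1.1655%
β_Yardley = Cov / Var(R_m) = 0.02133 / 0.02008 = 1.0623
E(R_Yardley) = R_f + β × MRP = 1.1655% + 1.0623 × 6.0750% = 7.62%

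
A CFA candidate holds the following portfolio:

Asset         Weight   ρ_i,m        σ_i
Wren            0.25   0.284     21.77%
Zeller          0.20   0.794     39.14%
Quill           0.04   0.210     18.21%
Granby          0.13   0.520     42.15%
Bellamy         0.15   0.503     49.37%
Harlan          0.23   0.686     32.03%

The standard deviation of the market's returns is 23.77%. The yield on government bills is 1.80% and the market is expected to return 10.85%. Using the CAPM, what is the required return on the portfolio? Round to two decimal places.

9.24%

β_Wren = 0.284 × 21.77% / 23.77% = 0.2601
β_Zeller = 0.794 × 39.14% / 23.77% = 1.3074
β_Quill = 0.210 × 18.21% / 23.77% = 0.1609
β_Granby = 0.520 × 42.15% / 23.77% = 0.9221
β_Bellamy = 0.503 × 49.37% / 23.77% = 1.0447
β_Harlan = 0.686 × 32.03% / 23.77% = 0.9244
β_P = Σ w_i β_i = 0.25×0.2601 + 0.20×1.3074 + 0.04×0.1609 + 0.13×0.9221 + 0.15×1.0447 + 0.23×0.9244 = 0.8221
MRP = 10.85% − 1.80% = 9.05%
E(R_P) = R_f + β_P × MRP = 1.80% + 0.8221 × 9.05% = 9.24%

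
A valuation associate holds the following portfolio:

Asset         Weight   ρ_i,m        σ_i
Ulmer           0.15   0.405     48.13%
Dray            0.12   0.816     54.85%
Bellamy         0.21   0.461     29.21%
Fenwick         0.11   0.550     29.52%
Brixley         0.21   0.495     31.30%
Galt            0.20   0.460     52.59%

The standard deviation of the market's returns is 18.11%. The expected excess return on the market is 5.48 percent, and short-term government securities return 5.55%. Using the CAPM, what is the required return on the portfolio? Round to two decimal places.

β_Ulmer = 0.405 × 48.13% / 18.11% = 1.0763
β_Dray = 0.816 × 54.85% / 18.11% = 2.4714
β_Bellamy = 0.461 × 29.21% / 18.11% = 0.7436
β_Fenwick = 0.550 × 29.52% / 18.11% = 0.8965
β_Brixley = 0.495 × 31.30% / 18.11% = 0.8555
β_Galt = 0.460 × 52.59% / 18.11% = 1.3358
β_P = Σ w_i β_i = 0.15×1.0763 + 0.12×2.4714 + 0.21×0.7436 + 0.11×0.8965 + 0.21×0.8555 + 0.20×1.3358 = 1.1596
E(R_P) = R_f + β_P × MRP = 5.55% + 1.1596 × 5.48% = 11.90%

11.90%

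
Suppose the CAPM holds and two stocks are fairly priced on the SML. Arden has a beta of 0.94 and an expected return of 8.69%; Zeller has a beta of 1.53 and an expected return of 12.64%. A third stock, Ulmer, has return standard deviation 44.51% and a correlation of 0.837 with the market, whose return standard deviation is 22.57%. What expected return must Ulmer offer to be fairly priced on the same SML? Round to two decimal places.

13.45%

MRP = (12.64% − 8.69%) / (1.53 − 0.94) = 6.6949%
R_f = 8.69% − 0.94 × 6.6949% = 2.3968%
β_Ulmer = ρ·σ_i/σ_m = 0.837 × 44.51 / 22.57 = 1.6506
E(R_Ulmer) = R_f + β × MRP = 2.3968% + 1.6506 × 6.6949% = 13.45%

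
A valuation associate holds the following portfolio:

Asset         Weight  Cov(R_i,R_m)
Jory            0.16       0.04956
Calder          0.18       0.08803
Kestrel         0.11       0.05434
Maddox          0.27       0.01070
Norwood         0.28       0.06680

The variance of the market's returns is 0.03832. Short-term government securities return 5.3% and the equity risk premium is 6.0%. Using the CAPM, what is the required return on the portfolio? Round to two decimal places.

13.34%

β_Jory = 0.04956 / 0.03832 = 1.2933
β_Calder = 0.08803 / 0.03832 = 2.2972
β_Kestrel = 0.05434 / 0.03832 = 1.4181
β_Maddox = 0.01070 / 0.03832 = 0.2792
β_Norwood = 0.06680 / 0.03832 = 1.7432
β_P = Σ w_i β_i = 0.16×1.2933 + 0.18×2.2972 + 0.11×1.4181 + 0.27×0.2792 + 0.28×1.7432 = 1.3399
E(R_P) = R_f + β_P × MRP = 5.3% + 1.3399 × 6.0% = 13.34%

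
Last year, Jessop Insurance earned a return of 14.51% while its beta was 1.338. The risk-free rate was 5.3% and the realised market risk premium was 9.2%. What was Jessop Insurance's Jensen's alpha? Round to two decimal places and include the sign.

CAPM benchmark = R_f + β(R_m − R_f) = 5.3% + 1.338 × 9.2% = 17.6096%
α = actual − benchmark = 14.51% − 17.6096% = -3.10%

-3.10%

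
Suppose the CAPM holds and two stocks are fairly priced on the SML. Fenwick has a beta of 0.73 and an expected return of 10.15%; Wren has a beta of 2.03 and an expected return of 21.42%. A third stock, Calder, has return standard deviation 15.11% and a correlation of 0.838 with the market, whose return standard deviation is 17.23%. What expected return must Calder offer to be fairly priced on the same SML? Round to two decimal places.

10.19%

MRP = (21.42% − 10.15%) / (2.03 − 0.73) = 8.6692%
R_f = 10.15% − 0.73 × 8.6692% = 3.8215%
β_Calder = ρ·σ_i/σ_m = 0.838 × 15.11 / 17.23 = 0.7349
E(R_Calder) = R_f + β × MRP = 3.8215% + 0.7349 × 8.6692% = 10.19%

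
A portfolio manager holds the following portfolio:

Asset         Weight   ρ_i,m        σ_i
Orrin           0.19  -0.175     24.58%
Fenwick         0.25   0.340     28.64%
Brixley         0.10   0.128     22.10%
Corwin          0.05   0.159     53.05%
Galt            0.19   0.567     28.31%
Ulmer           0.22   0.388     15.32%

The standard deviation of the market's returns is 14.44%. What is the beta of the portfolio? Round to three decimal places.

β_Orrin = -0.175 × 24.58% / 14.44% = -0.2979
β_Fenwick = 0.340 × 28.64% / 14.44% = 0.6743
β_Brixley = 0.128 × 22.10% / 14.44% = 0.1959
β_Corwin = 0.159 × 53.05% / 14.44% = 0.5841
β_Galt = 0.567 × 28.31% / 14.44% = 1.1116
β_Ulmer = 0.388 × 15.32% / 14.44% = 0.4116
β_P = Σ w_i β_i = 0.19×-0.2979 + 0.25×0.6743 + 0.10×0.1959 + 0.05×0.5841 + 0.19×1.1116 + 0.22×0.4116 = 0.4625

0.463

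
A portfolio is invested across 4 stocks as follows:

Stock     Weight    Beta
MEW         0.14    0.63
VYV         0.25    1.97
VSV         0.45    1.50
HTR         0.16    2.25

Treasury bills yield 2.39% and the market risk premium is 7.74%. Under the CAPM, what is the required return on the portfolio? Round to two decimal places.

14.90%

β_P = Σ w_i β_i = 0.14×0.63 + 0.25×1.97 + 0.45×1.50 + 0.16×2.25 = 1.6157
E(R_P) = R_f + β_P × MRP = 2.39% + 1.6157 × 7.74% = 14.90%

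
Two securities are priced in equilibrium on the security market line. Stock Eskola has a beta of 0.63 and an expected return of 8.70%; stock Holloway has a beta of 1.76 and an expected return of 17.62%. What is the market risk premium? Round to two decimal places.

Both satisfy E(R) = R_f + β·MRP, so the slope of the SML is
MRP = (17.62% − 8.70%) / (1.76 − 0.63) = 8.92% / 1.13 = 7.8938%

7.89%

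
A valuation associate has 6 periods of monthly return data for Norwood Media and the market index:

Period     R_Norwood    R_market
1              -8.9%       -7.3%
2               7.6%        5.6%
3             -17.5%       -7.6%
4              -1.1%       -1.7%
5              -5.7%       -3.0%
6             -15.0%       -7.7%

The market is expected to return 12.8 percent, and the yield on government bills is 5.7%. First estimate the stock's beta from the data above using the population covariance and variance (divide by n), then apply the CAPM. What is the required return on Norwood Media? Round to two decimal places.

Mean R_i = (-8.9 + 7.6 − 17.5 − 1.1 − 5.7 − 15.0) / 6 = -6.7667%
Mean R_m = (-7.3 + 5.6 − 7.6 − 1.7 − 3.0 − 7.7) / 6 = -3.6167%
Σ(R_i − R̄_i)(R_m − R̄_m) = 228.1633  ⇒  Cov = 228.1633 / 6 = 38.0272
Σ(R_m − R̄_m)² = 135.1083  ⇒  Var(R_m) = 135.1083 / 6 = 22.5181
β = Cov / Var(R_m) = 38.0272 / 22.5181 = 1.6887
MRP = 12.8% − 5.7% = 7.10%
E(R) = R_f + β × MRP = 5.7% + 1.6887 × 7.1% = 17.69%

17.69%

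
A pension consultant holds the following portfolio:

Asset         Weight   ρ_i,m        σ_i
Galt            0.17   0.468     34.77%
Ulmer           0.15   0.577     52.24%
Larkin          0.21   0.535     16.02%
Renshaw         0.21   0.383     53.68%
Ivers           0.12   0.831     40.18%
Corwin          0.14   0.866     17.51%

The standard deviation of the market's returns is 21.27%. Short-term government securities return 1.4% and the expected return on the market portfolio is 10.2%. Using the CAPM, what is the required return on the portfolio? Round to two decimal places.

9.48%

β_Galt = 0.468 × 34.77% / 21.27% = 0.7650
β_Ulmer = 0.577 × 52.24% / 21.27% = 1.4171
β_Larkin = 0.535 × 16.02% / 21.27% = 0.4029
β_Renshaw = 0.383 × 53.68% / 21.27% = 0.9666
β_Ivers = 0.831 × 40.18% / 21.27% = 1.5698
β_Corwin = 0.866 × 17.51% / 21.27% = 0.7129
β_P = Σ w_i β_i = 0.17×0.7650 + 0.15×1.4171 + 0.21×0.4029 + 0.21×0.9666 + 0.12×1.5698 + 0.14×0.7129 = 0.9184
MRP = 10.2% − 1.4% = 8.80%
E(R_P) = R_f + β_P × MRP = 1.4% + 0.9184 × 8.8% = 9.48%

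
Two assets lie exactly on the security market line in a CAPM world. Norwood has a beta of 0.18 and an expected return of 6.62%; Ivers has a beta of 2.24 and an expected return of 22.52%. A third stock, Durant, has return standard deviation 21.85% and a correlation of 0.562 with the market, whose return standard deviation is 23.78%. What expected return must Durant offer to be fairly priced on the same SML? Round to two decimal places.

MRP = (22.52% − 6.62%) / (2.24 − 0.18) = 7.7184%
R_f = 6.62% − 0.18 × 7.7184% = 5.2307%
β_Durant = ρ·σ_i/σ_m = 0.562 × 21.85 / 23.78 = 0.5164
E(R_Durant) = R_f + β × MRP = 5.2307% + 0.5164 × 7.7184% = 9.22%

9.22%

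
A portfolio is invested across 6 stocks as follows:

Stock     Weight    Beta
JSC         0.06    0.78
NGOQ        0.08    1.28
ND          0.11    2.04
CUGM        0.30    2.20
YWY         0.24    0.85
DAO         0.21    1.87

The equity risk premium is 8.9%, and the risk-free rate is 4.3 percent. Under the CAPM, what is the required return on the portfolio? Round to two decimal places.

18.81%

β_P = Σ w_i β_i = 0.06×0.78 + 0.08×1.28 + 0.11×2.04 + 0.30×2.20 + 0.24×0.85 + 0.21×1.87 = 1.6303
E(R_P) = R_f + β_P × MRP = 4.3% + 1.6303 × 8.9% = 18.81%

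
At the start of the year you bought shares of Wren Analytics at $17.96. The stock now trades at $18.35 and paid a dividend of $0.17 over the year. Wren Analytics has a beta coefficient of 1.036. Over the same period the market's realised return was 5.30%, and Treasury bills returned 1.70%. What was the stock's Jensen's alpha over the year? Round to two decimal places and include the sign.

Realised HPR = (P1 + D1 − P0) / P0 = (18.35 + 0.17 − 17.96) / 17.96 = 0.56 / 17.96 = 3.1180%
MRP = 5.30% − 1.70% = 3.60%
CAPM required = R_f + β·MRP = 1.70% + 1.036 × 3.60% = 5.42960%
α = realised − required = 3.1180% − 5.42960% = -2.31%

-2.31%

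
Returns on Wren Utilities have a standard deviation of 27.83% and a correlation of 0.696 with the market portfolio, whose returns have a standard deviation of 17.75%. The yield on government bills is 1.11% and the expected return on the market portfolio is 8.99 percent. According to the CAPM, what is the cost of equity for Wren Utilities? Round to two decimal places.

β = ρ × σ_i / σ_m = 0.696 × 27.83% / 17.75% = 1.0912
MRP = 8.99% − 1.11% = 7.88%
E(R) = 1.11% + 1.0912 × 7.88% = 9.71%

9.71%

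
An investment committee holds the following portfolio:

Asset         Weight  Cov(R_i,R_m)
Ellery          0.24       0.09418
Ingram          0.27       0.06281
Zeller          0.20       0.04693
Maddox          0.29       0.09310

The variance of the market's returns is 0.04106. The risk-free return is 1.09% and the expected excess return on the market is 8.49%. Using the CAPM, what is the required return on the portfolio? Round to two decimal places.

16.79%

β_Ellery = 0.09418 / 0.04106 = 2.2937
β_Ingram = 0.06281 / 0.04106 = 1.5297
β_Zeller = 0.04693 / 0.04106 = 1.1430
β_Maddox = 0.09310 / 0.04106 = 2.2674
β_P = Σ w_i β_i = 0.24×2.2937 + 0.27×1.5297 + 0.20×1.1430 + 0.29×2.2674 = 1.8497
E(R_P) = R_f + β_P × MRP = 1.09% + 1.8497 × 8.49% = 16.79%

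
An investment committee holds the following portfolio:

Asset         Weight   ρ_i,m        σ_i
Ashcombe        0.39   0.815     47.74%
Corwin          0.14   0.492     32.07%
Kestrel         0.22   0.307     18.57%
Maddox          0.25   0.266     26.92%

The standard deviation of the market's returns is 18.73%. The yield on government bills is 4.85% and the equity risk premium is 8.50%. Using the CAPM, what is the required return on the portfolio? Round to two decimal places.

14.12%

β_Ashcombe = 0.815 × 47.74% / 18.73% = 2.0773
β_Corwin = 0.492 × 32.07% / 18.73% = 0.8424
β_Kestrel = 0.307 × 18.57% / 18.73% = 0.3044
β_Maddox = 0.266 × 26.92% / 18.73% = 0.3823
β_P = Σ w_i β_i = 0.39×2.0773 + 0.14×0.8424 + 0.22×0.3044 + 0.25×0.3823 = 1.0906
E(R_P) = R_f + β_P × MRP = 4.85% + 1.0906 × 8.50% = 14.12%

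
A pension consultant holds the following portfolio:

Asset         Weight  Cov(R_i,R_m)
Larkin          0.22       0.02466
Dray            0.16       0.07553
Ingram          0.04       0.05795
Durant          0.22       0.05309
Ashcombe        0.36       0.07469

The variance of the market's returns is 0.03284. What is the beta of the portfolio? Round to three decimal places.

1.778

β_Larkin = 0.02466 / 0.03284 = 0.7509
β_Dray = 0.07553 / 0.03284 = 2.2999
β_Ingram = 0.05795 / 0.03284 = 1.7646
β_Durant = 0.05309 / 0.03284 = 1.6166
β_Ashcombe = 0.07469 / 0.03284 = 2.2744
β_P = Σ w_i β_i = 0.22×0.7509 + 0.16×2.2999 + 0.04×1.7646 + 0.22×1.6166 + 0.36×2.2744 = 1.7782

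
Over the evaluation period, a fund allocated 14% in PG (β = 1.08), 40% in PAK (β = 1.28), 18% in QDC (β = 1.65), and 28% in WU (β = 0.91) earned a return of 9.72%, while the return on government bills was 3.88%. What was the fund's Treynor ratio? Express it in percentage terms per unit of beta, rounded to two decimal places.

β_P = 0.14×1.08 + 0.40×1.28 + 0.18×1.65 + 0.28×0.91 = 1.2150
Treynor = (R_P − R_f) / β_P = (9.72% − 3.88%) / 1.2150 = 5.84% / 1.2150 = 4.81%

4.81%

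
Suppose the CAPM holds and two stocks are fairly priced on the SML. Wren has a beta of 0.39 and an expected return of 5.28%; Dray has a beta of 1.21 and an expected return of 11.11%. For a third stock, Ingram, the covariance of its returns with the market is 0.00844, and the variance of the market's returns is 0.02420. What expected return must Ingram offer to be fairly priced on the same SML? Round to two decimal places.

MRP = (11.11% − 5.28%) / (1.21 − 0.39) = 7.1098%
R_f = 5.28% − 0.39 × 7.1098% = 2.5072%
β_Ingram = Cov / Var(R_m) = 0.00844 / 0.02420 = 0.3488
E(R_Ingram) = R_f + β × MRP = 2.5072% + 0.3488 × 7.1098% = 4.99%

4.99%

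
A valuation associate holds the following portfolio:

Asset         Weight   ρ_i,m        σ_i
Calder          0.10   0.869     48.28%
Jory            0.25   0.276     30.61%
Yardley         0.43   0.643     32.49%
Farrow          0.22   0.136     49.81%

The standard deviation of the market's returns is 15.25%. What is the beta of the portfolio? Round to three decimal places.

β_Calder = 0.869 × 48.28% / 15.25% = 2.7512
β_Jory = 0.276 × 30.61% / 15.25% = 0.5540
β_Yardley = 0.643 × 32.49% / 15.25% = 1.3699
β_Farrow = 0.136 × 49.81% / 15.25% = 0.4442
β_P = Σ w_i β_i = 0.10×2.7512 + 0.25×0.5540 + 0.43×1.3699 + 0.22×0.4442 = 1.1004

1.100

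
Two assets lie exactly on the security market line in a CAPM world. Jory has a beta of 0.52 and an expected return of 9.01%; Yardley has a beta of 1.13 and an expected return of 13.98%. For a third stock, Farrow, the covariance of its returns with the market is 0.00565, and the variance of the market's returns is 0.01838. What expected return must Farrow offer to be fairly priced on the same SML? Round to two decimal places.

MRP = (13.98% − 9.01%) / (1.13 − 0.52) = 8.1475%
R_f = 9.01% − 0.52 × 8.1475% = 4.7733%
β_Farrow = Cov / Var(R_m) = 0.00565 / 0.01838 = 0.3074
E(R_Farrow) = R_f + β × MRP = 4.7733% + 0.3074 × 8.1475% = 7.28%

7.28%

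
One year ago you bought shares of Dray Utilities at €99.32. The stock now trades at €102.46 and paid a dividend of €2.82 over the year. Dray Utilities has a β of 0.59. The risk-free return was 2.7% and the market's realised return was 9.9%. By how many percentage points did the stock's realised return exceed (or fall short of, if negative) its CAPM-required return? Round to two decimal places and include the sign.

-0.95%

Realised HPR = (P1 + D1 − P0) / P0 = (102.46 + 2.82 − 99.32) / 99.32 = 5.96 / 99.32 = 6.0008%
MRP = 9.9% − 2.7% = 7.20%
CAPM required = R_f + β·MRP = 2.7% + 0.59 × 7.2% = 6.9480%
α = realised − required = 6.0008% − 6.9480% = -0.95%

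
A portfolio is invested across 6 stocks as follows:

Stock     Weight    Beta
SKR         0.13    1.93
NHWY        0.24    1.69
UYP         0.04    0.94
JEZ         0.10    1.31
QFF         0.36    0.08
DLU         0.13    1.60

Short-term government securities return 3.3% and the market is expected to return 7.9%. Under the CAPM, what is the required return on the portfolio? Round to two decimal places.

β_P = Σ w_i β_i = 0.13×1.93 + 0.24×1.69 + 0.04×0.94 + 0.10×1.31 + 0.36×0.08 + 0.13×1.60 = 1.0619
MRP = 7.9% − 3.3% = 4.60%
E(R_P) = R_f + β_P × MRP = 3.3% + 1.0619 × 4.6% = 8.18%

8.18%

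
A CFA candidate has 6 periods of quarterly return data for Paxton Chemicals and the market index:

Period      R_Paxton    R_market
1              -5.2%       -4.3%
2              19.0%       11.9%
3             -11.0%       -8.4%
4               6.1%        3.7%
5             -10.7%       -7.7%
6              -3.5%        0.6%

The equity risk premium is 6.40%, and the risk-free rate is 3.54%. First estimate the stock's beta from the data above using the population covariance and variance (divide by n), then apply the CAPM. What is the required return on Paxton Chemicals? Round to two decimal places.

Mean R_i = (-5.2 + 19.0 − 11.0 + 6.1 − 10.7 − 3.5) / 6 = -0.8833%
Mean R_m = (-4.3 + 11.9 − 8.4 + 3.7 − 7.7 + 0.6) / 6 = -0.7000%
Σ(R_i − R̄_i)(R_m − R̄_m) = 440.0100  ⇒  Cov = 440.0100 / 6 = 73.3350
Σ(R_m − R̄_m)² = 301.0600  ⇒  Var(R_m) = 301.0600 / 6 = 50.1767
β = Cov / Var(R_m) = 73.3350 / 50.1767 = 1.4615
E(R) = R_f + β × MRP = 3.54% + 1.4615 × 6.40% = 12.89%

12.89%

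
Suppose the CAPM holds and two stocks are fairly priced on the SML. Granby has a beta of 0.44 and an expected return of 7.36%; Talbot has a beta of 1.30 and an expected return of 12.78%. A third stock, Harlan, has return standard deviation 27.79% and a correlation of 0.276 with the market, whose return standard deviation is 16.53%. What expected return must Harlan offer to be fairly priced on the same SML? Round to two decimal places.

MRP = (12.78% − 7.36%) / (1.30 − 0.44) = 6.3023%
R_f = 7.36% − 0.44 × 6.3023% = 4.5870%
β_Harlan = ρ·σ_i/σ_m = 0.276 × 27.79 / 16.53 = 0.4640
E(R_Harlan) = R_f + β × MRP = 4.5870% + 0.4640 × 6.3023% = 7.51%

7.51%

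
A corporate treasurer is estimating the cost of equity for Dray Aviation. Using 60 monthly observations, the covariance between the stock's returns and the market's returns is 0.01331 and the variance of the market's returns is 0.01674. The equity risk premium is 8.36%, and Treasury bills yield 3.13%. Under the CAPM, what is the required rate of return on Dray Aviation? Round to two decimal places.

9.78%

β = Cov(R_i, R_m) / Var(R_m) = 0.01331 / 0.01674 = 0.7951
E(R) = R_f + β × MRP = 3.13% + 0.7951 × 8.36% = 9.78%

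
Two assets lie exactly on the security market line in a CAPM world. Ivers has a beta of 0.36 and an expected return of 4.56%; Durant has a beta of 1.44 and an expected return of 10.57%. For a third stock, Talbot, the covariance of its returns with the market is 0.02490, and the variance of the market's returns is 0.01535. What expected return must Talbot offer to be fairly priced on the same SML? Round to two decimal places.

MRP = (10.57% − 4.56%) / (1.44 − 0.36) = 5.5648%
R_f = 4.56% − 0.36 × 5.5648% = 2.5567%
β_Talbot = Cov / Var(R_m) = 0.02490 / 0.01535 = 1.6221
E(R_Talbot) = R_f + β × MRP = 2.5567% + 1.6221 × 5.5648% = 11.58%

11.58%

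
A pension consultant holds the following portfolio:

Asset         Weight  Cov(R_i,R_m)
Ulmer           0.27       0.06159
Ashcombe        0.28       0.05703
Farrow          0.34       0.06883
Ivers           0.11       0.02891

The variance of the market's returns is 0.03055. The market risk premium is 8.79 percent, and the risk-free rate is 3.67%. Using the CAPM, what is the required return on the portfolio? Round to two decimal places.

β_Ulmer = 0.06159 / 0.03055 = 2.0160
β_Ashcombe = 0.05703 / 0.03055 = 1.8668
β_Farrow = 0.06883 / 0.03055 = 2.2530
β_Ivers = 0.02891 / 0.03055 = 0.9463
β_P = Σ w_i β_i = 0.27×2.0160 + 0.28×1.8668 + 0.34×2.2530 + 0.11×0.9463 = 1.9371
E(R_P) = R_f + β_P × MRP = 3.67% + 1.9371 × 8.79% = 20.70%

20.70%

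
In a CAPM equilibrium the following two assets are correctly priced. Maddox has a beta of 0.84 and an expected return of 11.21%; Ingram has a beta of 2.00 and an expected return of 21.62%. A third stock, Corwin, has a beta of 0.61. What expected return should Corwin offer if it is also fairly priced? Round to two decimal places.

MRP (SML slope) = (21.62% − 11.21%) / (2.00 − 0.84) = 10.41% / 1.16 = 8.9741%
R_f (intercept) = 11.21% − 0.84 × 8.9741% = 3.6718%
E(R_Corwin) = R_f + β × MRP = 3.6718% + 0.61 × 8.9741% = 9.15%

9.15%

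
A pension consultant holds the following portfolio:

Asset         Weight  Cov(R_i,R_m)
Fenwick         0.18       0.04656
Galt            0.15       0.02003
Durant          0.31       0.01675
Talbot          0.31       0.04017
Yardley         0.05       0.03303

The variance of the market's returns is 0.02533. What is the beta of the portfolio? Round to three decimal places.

β_Fenwick = 0.04656 / 0.02533 = 1.8381
β_Galt = 0.02003 / 0.02533 = 0.7908
β_Durant = 0.01675 / 0.02533 = 0.6613
β_Talbot = 0.04017 / 0.02533 = 1.5859
β_Yardley = 0.03303 / 0.02533 = 1.3040
β_P = Σ w_i β_i = 0.18×1.8381 + 0.15×0.7908 + 0.31×0.6613 + 0.31×1.5859 + 0.05×1.3040 = 1.2113

1.211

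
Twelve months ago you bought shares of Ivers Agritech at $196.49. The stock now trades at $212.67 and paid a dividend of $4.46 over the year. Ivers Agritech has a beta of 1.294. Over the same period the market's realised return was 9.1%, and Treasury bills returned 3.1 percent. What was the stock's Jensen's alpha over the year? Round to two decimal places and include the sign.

-0.36%

Realised HPR = (P1 + D1 − P0) / P0 = (212.67 + 4.46 − 196.49) / 196.49 = 20.64 / 196.49 = 10.5044%
MRP = 9.1% − 3.1% = 6.00%
CAPM required = R_f + β·MRP = 3.1% + 1.294 × 6.0% = 10.8640%
α = realised − required = 10.5044% − 10.8640% = -0.36%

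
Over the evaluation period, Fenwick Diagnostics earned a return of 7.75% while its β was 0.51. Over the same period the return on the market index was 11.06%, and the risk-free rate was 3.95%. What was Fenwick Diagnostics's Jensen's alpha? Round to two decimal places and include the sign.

Market excess return = 11.06% − 3.95% = 7.11%
CAPM benchmark = R_f + β(R_m − R_f) = 3.95% + 0.51 × 7.11% = 7.5761%
α = actual − benchmark = 7.75% − 7.5761% = +0.17%

+0.17%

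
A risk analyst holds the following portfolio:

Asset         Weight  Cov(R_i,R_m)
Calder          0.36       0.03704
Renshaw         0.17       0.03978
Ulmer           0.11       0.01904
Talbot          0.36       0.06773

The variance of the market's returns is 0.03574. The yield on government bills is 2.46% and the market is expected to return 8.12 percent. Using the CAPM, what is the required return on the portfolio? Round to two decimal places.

9.84%

β_Calder = 0.03704 / 0.03574 = 1.0364
β_Renshaw = 0.03978 / 0.03574 = 1.1130
β_Ulmer = 0.01904 / 0.03574 = 0.5327
β_Talbot = 0.06773 / 0.03574 = 1.8951
β_P = Σ w_i β_i = 0.36×1.0364 + 0.17×1.1130 + 0.11×0.5327 + 0.36×1.8951 = 1.3031
MRP = 8.12% − 2.46% = 5.66%
E(R_P) = R_f + β_P × MRP = 2.46% + 1.3031 × 5.66% = 9.84%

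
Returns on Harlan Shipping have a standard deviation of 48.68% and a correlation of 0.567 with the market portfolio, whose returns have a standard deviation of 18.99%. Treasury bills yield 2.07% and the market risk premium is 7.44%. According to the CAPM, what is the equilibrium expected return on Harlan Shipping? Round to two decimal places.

12.88%

β = ρ × σ_i / σ_m = 0.567 × 48.68% / 18.99% = 1.4535
E(R) = 2.07% + 1.4535 × 7.44% = 12.88%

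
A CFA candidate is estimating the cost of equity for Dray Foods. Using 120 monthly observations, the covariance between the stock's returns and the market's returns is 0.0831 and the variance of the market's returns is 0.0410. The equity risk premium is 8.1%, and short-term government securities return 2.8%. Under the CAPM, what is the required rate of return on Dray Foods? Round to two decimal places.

β = Cov(R_i, R_m) / Var(R_m) = 0.0831 / 0.0410 = 2.0268
E(R) = R_f + β × MRP = 2.8% + 2.0268 × 8.1% = 19.22%

19.22%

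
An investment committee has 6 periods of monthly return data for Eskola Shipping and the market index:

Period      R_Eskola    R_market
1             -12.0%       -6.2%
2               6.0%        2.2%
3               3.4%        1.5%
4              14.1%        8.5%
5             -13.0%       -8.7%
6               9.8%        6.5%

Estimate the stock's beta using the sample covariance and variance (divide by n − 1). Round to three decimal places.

Mean R_i = (-12.0 + 6.0 + 3.4 + 14.1 − 13.0 + 9.8) / 6 = 1.3833%
Mean R_m = (-6.2 + 2.2 + 1.5 + 8.5 − 8.7 + 6.5) / 6 = 0.6333%
Σ(R_i − R̄_i)(R_m − R̄_m) = 384.0933  ⇒  Cov = 384.0933 / 5 = 76.8187
Σ(R_m − R̄_m)² = 233.3133  ⇒  Var(R_m) = 233.3133 / 5 = 46.6627
β = Cov / Var(R_m) = 76.8187 / 46.6627 = 1.6463

1.646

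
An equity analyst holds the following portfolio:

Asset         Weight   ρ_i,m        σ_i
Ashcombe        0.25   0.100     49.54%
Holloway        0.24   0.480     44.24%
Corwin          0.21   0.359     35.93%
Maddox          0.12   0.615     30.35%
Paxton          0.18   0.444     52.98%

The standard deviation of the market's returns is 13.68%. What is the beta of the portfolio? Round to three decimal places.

1.134

β_Ashcombe = 0.100 × 49.54% / 13.68% = 0.3621
β_Holloway = 0.480 × 44.24% / 13.68% = 1.5523
β_Corwin = 0.359 × 35.93% / 13.68% = 0.9429
β_Maddox = 0.615 × 30.35% / 13.68% = 1.3644
β_Paxton = 0.444 × 52.98% / 13.68% = 1.7195
β_P = Σ w_i β_i = 0.25×0.3621 + 0.24×1.5523 + 0.21×0.9429 + 0.12×1.3644 + 0.18×1.7195 = 1.1343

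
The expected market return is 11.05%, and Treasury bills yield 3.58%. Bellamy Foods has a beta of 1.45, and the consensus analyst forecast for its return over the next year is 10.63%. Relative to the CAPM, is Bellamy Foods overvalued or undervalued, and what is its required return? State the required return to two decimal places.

MRP = 11.05% − 3.58% = 7.47%
Required return = R_f + β·MRP = 3.58% + 1.45 × 7.47% = 14.41%
Forecast 10.63% < required 14.41% → the stock plots below the SML → overvalued.

Overvalued; required return 14.41%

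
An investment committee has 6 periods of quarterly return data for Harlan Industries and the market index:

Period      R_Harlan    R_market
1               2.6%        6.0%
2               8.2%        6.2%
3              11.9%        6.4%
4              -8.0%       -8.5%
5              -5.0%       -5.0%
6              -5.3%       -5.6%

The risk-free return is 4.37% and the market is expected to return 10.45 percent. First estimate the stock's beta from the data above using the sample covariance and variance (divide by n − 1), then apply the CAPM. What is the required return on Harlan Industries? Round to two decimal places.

10.99%

Mean R_i = (2.6 + 8.2 + 11.9 − 8.0 − 5.0 − 5.3) / 6 = 0.7333%
Mean R_m = (6.0 + 6.2 + 6.4 − 8.5 − 5.0 − 5.6) / 6 = -0.0833%
Σ(R_i − R̄_i)(R_m − R̄_m) = 265.6467  ⇒  Cov = 265.6467 / 5 = 53.1293
Σ(R_m − R̄_m)² = 243.9683  ⇒  Var(R_m) = 243.9683 / 5 = 48.7937
β = Cov / Var(R_m) = 53.1293 / 48.7937 = 1.0889
MRP = 10.45% − 4.37% = 6.08%
E(R) = R_f + β × MRP = 4.37% + 1.0889 × 6.08% = 10.99%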